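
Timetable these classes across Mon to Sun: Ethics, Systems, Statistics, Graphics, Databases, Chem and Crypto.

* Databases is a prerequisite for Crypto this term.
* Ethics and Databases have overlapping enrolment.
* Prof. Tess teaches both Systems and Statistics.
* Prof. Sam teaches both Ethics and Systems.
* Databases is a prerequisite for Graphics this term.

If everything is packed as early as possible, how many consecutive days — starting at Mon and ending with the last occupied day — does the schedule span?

2

The precedence chain requires at least 2 distinct days.
2 works (last occupied day: Tue): for example Graphics -> Tue, Ethics -> Tue, Statistics -> Tue, Crypto -> Tue, Chem -> Mon, Databases -> Mon, Systems -> Mon.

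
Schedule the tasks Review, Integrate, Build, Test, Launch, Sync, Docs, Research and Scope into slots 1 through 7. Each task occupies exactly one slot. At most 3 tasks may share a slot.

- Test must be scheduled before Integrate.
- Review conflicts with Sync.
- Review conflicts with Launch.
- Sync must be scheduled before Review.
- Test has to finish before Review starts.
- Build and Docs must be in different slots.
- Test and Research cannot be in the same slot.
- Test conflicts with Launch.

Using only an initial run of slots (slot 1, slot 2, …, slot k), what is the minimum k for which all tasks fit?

The precedence chain requires at least 2 distinct slots.
With at most 3 per slot and 9 tasks, at least 3 slots are needed.
3 works (last occupied slot: 3): for example Integrate -> 2, Sync -> 1, Docs -> 2, Review -> 2, Build -> 1, Scope -> 3, Launch -> 3, Research -> 3, Test -> 1.

3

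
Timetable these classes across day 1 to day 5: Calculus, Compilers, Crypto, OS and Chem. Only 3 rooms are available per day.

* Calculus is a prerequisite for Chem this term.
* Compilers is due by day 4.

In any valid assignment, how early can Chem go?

day 2

Precedence pushes Chem to at least day 2.
Chem at day 2 is achievable: OS in day 2; Compilers in day 1; Crypto in day 1; Chem in day 2; Calculus in day 1.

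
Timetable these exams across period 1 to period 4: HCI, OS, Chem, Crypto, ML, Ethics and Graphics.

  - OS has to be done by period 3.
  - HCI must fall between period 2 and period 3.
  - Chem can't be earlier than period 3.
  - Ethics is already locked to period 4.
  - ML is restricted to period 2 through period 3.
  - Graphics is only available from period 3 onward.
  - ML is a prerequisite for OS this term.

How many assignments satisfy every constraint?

Splitting on HCI: it can be period 2 (16), period 3 (16). Listing each branch's schedules as (OS, Chem, Crypto, ML, Ethics, Graphics) by period number:
HCI=period 2: (3,3,1,2,4,3) (3,3,1,2,4,4) (3,3,2,2,4,3) (3,3,2,2,4,4) (3,3,3,2,4,3) (3,3,3,2,4,4) (3,3,4,2,4,3) (3,3,4,2,4,4) (3,4,1,2,4,3) (3,4,1,2,4,4) (3,4,2,2,4,3) (3,4,2,2,4,4) (3,4,3,2,4,3) (3,4,3,2,4,4) (3,4,4,2,4,3) (3,4,4,2,4,4) — 16.
HCI=period 3: (3,3,1,2,4,3) (3,3,1,2,4,4) (3,3,2,2,4,3) (3,3,2,2,4,4) (3,3,3,2,4,3) (3,3,3,2,4,4) (3,3,4,2,4,3) (3,3,4,2,4,4) (3,4,1,2,4,3) (3,4,1,2,4,4) (3,4,2,2,4,3) (3,4,2,2,4,4) (3,4,3,2,4,3) (3,4,3,2,4,4) (3,4,4,2,4,3) (3,4,4,2,4,4) — 16.
Summing: 16 + 16 = 32.

32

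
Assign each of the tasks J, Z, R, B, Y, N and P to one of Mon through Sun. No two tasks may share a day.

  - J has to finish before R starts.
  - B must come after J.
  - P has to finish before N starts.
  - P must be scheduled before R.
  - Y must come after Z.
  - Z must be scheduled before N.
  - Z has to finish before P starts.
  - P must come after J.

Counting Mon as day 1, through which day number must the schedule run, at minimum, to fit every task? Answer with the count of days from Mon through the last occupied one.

The precedence chain requires at least 3 distinct days.
With at most 1 per day and 7 tasks, at least 7 days are needed.
7 works (last occupied day: Sun): for example B in Sat, J in Mon, P in Wed, Z in Tue, N in Fri, R in Thu, Y in Sun.

7 days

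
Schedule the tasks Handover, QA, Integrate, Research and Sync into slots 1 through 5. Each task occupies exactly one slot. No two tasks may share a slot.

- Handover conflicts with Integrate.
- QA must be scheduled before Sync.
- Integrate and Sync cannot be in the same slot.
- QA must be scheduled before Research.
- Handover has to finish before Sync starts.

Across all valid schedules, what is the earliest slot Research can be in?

Precedence pushes Research to at least 2.
Research at 2 is achievable: Sync in 4; QA in 1; Handover in 3; Research in 2; Integrate in 5.

2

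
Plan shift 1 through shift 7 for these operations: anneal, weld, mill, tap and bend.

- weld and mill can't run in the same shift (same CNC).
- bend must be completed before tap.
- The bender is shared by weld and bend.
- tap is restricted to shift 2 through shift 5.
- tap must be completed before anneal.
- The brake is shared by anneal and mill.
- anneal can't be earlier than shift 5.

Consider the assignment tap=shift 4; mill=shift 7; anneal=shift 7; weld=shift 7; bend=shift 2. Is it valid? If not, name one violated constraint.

No. The brake is shared by anneal and mill is not satisfied.

The brake is shared by anneal and mill — violated.
anneal can't be earlier than shift 5 — holds.
bend must be completed before tap — holds.
tap must be completed before anneal — holds.
weld and mill can't run in the same shift (same CNC) — violated.
The bender is shared by weld and bend — holds.
tap is restricted to shift 2 through shift 5 — holds.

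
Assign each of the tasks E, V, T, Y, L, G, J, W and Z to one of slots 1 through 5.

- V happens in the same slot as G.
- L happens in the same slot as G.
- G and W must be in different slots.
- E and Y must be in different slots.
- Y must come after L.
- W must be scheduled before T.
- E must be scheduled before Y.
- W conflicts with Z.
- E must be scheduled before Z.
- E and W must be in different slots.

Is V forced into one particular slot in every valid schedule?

No

V can be 1 (e.g. T=3, L=1, W=2, V=1, Z=3, J=1, E=1, Y=2, G=1) or 2 (e.g. V in 2; Y in 3; G in 2; T in 4; L in 2; J in 1; Z in 2; E in 1; W in 3).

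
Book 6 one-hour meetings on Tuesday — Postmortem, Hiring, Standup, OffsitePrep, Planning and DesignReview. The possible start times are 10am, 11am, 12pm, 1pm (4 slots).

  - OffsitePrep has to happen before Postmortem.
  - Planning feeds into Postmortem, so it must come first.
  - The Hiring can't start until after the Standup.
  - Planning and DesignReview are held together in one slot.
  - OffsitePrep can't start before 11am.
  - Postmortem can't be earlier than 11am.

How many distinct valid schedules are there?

48

Splitting on Postmortem: it can be 12pm (12), 1pm (36). Listing each branch's schedules as (Hiring, Standup, OffsitePrep, Planning, DesignReview):
Postmortem=12pm: (11am,10am,11am,10am,10am) (11am,10am,11am,11am,11am) (12pm,10am,11am,10am,10am) (12pm,10am,11am,11am,11am) (12pm,11am,11am,10am,10am) (12pm,11am,11am,11am,11am) (1pm,10am,11am,10am,10am) (1pm,10am,11am,11am,11am) (1pm,11am,11am,10am,10am) (1pm,11am,11am,11am,11am) (1pm,12pm,11am,10am,10am) (1pm,12pm,11am,11am,11am) — 12.
Postmortem=1pm: (11am,10am,11am,10am,10am) (11am,10am,11am,11am,11am) (11am,10am,11am,12pm,12pm) (11am,10am,12pm,10am,10am) (11am,10am,12pm,11am,11am) (11am,10am,12pm,12pm,12pm) (12pm,10am,11am,10am,10am) (12pm,10am,11am,11am,11am) (12pm,10am,11am,12pm,12pm) (12pm,10am,12pm,10am,10am) (12pm,10am,12pm,11am,11am) (12pm,10am,12pm,12pm,12pm) (12pm,11am,11am,10am,10am) (12pm,11am,11am,11am,11am) (12pm,11am,11am,12pm,12pm) (12pm,11am,12pm,10am,10am) (12pm,11am,12pm,11am,11am) (12pm,11am,12pm,12pm,12pm) (1pm,10am,11am,10am,10am) (1pm,10am,11am,11am,11am) (1pm,10am,11am,12pm,12pm) (1pm,10am,12pm,10am,10am) (1pm,10am,12pm,11am,11am) (1pm,10am,12pm,12pm,12pm) (1pm,11am,11am,10am,10am) (1pm,11am,11am,11am,11am) (1pm,11am,11am,12pm,12pm) (1pm,11am,12pm,10am,10am) (1pm,11am,12pm,11am,11am) (1pm,11am,12pm,12pm,12pm) (1pm,12pm,11am,10am,10am) (1pm,12pm,11am,11am,11am) (1pm,12pm,11am,12pm,12pm) (1pm,12pm,12pm,10am,10am) (1pm,12pm,12pm,11am,11am) (1pm,12pm,12pm,12pm,12pm) — 36.
Summing: 12 + 36 = 48.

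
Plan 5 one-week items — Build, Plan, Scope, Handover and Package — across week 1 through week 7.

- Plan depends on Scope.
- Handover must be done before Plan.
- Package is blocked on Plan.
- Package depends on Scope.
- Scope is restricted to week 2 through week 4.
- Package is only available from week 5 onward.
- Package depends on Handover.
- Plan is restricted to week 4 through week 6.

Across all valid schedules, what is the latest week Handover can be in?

week 5

Downstream work caps Handover at week 5.
Handover at week 5 is achievable: Plan -> week 6; Handover -> week 5; Build -> week 1; Scope -> week 2; Package -> week 7.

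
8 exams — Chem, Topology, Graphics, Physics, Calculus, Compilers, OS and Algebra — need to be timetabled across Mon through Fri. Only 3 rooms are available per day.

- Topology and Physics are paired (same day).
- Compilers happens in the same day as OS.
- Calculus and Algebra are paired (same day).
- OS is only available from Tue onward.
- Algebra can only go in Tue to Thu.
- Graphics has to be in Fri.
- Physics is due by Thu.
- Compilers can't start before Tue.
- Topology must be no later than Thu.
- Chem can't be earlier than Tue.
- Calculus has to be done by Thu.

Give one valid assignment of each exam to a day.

Chem -> Tue, Graphics -> Fri, Topology -> Mon, OS -> Wed, Algebra -> Tue, Physics -> Mon, Compilers -> Wed, Calculus -> Tue

Checking: Topology = Physics = Mon; Calculus = Algebra = Tue; Compilers = OS = Wed; Graphics=Fri in [Fri,Fri]; Chem=Tue in [Tue,Fri]; Physics=Mon in [Mon,Thu]; Algebra=Tue in [Tue,Thu]; Calculus=Tue in [Mon,Thu]; OS=Wed in [Tue,Fri]; Compilers=Wed in [Tue,Fri]; Topology=Mon in [Mon,Thu]; max 3 per day (cap 3).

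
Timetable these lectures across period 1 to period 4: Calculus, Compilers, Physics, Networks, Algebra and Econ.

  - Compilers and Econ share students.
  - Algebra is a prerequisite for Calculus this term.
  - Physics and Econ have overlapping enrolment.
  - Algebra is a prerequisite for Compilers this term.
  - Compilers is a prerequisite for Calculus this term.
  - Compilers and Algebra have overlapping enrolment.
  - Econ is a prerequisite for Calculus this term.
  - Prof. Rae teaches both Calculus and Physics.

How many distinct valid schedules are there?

Splitting on Calculus: it can be period 3 (8), period 4 (48). Listing each branch's schedules as (Compilers, Physics, Networks, Algebra, Econ) by period number:
Calculus=period 3: (2,2,1,1,1) (2,2,2,1,1) (2,2,3,1,1) (2,2,4,1,1) (2,4,1,1,1) (2,4,2,1,1) (2,4,3,1,1) (2,4,4,1,1) — 8.
Calculus=period 4: (2,1,1,1,3) (2,1,2,1,3) (2,1,3,1,3) (2,1,4,1,3) (2,2,1,1,1) (2,2,1,1,3) (2,2,2,1,1) (2,2,2,1,3) (2,2,3,1,1) (2,2,3,1,3) (2,2,4,1,1) (2,2,4,1,3) (2,3,1,1,1) (2,3,2,1,1) (2,3,3,1,1) (2,3,4,1,1) (3,1,1,1,2) (3,1,1,2,2) (3,1,2,1,2) (3,1,2,2,2) (3,1,3,1,2) (3,1,3,2,2) (3,1,4,1,2) (3,1,4,2,2) (3,2,1,1,1) (3,2,1,2,1) (3,2,2,1,1) (3,2,2,2,1) (3,2,3,1,1) (3,2,3,2,1) (3,2,4,1,1) (3,2,4,2,1) (3,3,1,1,1) (3,3,1,1,2) (3,3,1,2,1) (3,3,1,2,2) (3,3,2,1,1) (3,3,2,1,2) (3,3,2,2,1) (3,3,2,2,2) (3,3,3,1,1) (3,3,3,1,2) (3,3,3,2,1) (3,3,3,2,2) (3,3,4,1,1) (3,3,4,1,2) (3,3,4,2,1) (3,3,4,2,2) — 48.
Summing: 8 + 48 = 56.

56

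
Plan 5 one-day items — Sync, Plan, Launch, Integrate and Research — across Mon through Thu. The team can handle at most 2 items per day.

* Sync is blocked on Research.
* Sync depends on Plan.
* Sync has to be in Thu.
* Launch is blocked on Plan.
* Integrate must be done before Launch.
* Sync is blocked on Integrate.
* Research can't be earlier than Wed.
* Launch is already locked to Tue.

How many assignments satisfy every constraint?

1

Enumerating: Sync -> Thu; Plan -> Mon; Research -> Wed; Launch -> Tue; Integrate -> Mon.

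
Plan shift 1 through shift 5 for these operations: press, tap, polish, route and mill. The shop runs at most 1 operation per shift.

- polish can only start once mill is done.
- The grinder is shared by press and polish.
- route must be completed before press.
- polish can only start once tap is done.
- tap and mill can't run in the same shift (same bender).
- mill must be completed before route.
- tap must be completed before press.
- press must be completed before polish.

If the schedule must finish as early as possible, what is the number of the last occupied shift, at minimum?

5

The precedence chain requires at least 4 distinct shifts.
With at most 1 per shift and 5 operations, at least 5 shifts are needed.
5 works (last occupied shift: shift 5): for example mill=shift 2; route=shift 3; polish=shift 5; tap=shift 1; press=shift 4.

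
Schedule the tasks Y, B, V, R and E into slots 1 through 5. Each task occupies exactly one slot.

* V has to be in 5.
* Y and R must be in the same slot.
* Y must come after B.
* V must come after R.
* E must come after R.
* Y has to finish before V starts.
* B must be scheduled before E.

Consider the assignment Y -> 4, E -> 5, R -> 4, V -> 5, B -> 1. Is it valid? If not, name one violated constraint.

Y and R must be in the same slot — holds.
V has to be in 5 — holds.
B must be scheduled before E — holds.
Y must come after B — holds.
Y has to finish before V starts — holds.
E must come after R — holds.
V must come after R — holds.

Valid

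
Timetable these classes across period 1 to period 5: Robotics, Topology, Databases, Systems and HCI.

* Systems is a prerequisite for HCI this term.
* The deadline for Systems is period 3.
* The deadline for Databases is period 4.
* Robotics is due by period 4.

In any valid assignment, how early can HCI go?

period 2

Precedence pushes HCI to at least period 2.
HCI at period 2 is achievable: HCI -> period 2; Databases -> period 1; Topology -> period 1; Robotics -> period 1; Systems -> period 1.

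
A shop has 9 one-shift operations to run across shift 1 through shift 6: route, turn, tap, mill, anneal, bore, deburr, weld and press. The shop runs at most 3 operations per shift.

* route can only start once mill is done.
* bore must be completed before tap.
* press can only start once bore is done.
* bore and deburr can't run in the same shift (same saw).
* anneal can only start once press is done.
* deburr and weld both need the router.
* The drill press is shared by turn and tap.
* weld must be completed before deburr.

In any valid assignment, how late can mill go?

shift 5

Downstream work caps mill at shift 5.
mill at shift 5 is achievable: turn -> shift 1; anneal -> shift 3; route -> shift 6; press -> shift 2; bore -> shift 1; mill -> shift 5; weld -> shift 1; tap -> shift 2; deburr -> shift 2.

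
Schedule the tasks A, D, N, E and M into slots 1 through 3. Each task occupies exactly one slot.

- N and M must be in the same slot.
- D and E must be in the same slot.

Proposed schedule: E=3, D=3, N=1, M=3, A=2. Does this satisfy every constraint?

Invalid. N and M must be in the same slot.

D and E must be in the same slot — holds.
N and M must be in the same slot — violated.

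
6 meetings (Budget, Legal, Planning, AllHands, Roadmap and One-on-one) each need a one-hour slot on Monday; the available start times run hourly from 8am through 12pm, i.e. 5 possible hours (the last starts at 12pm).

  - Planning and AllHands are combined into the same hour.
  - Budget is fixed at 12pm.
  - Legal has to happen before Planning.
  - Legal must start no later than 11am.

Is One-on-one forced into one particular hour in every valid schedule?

No

One-on-one can be 8am (e.g. One-on-one -> 8am, Roadmap -> 8am, Planning -> 9am, Legal -> 8am, AllHands -> 9am, Budget -> 12pm) or 9am (e.g. Budget in 12pm, AllHands in 9am, One-on-one in 9am, Planning in 9am, Roadmap in 8am, Legal in 8am).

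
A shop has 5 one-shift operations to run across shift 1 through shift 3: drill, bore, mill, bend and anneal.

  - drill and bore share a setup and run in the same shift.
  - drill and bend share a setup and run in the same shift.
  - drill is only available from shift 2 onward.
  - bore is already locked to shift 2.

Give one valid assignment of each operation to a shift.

bend -> shift 2; drill -> shift 2; bore -> shift 2; anneal -> shift 1; mill -> shift 1

Checking: drill = bore = shift 2; drill = bend = shift 2; drill=shift 2 in [shift 2,shift 3]; bore=shift 2 in [shift 2,shift 2].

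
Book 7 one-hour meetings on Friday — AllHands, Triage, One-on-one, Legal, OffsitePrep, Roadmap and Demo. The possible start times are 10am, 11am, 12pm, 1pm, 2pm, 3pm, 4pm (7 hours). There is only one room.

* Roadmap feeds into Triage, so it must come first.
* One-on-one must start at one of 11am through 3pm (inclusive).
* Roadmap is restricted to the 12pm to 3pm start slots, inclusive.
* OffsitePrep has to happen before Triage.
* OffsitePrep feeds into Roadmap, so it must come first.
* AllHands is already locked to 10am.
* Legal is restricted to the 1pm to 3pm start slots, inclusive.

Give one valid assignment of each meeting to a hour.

Demo=4pm, OffsitePrep=11am, One-on-one=2pm, AllHands=10am, Triage=3pm, Roadmap=12pm, Legal=1pm

Checking: OffsitePrep(11am) before Roadmap(12pm); OffsitePrep(11am) before Triage(3pm); Roadmap(12pm) before Triage(3pm); AllHands=10am in [10am,10am]; One-on-one=2pm in [11am,3pm]; Legal=1pm in [1pm,3pm]; Roadmap=12pm in [12pm,3pm]; max 1 per hour (cap 1).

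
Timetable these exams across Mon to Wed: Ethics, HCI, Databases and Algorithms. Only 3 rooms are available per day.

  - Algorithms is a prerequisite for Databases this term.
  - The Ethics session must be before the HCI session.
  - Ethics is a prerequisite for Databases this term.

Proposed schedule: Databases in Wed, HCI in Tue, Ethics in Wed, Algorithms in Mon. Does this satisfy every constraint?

Only 3 rooms are available per day — holds.
Ethics is a prerequisite for Databases this term — violated.
The Ethics session must be before the HCI session — violated.
Algorithms is a prerequisite for Databases this term — holds.

Invalid. The Ethics session must be before the HCI session.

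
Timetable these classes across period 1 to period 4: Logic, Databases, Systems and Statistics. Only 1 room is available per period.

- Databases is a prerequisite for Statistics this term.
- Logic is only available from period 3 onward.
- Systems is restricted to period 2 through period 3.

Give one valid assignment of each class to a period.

Logic -> period 3; Systems -> period 2; Databases -> period 1; Statistics -> period 4

Checking: Databases(period 1) before Statistics(period 4); Logic=period 3 in [period 3,period 4]; Systems=period 2 in [period 2,period 3]; max 1 per period (cap 1).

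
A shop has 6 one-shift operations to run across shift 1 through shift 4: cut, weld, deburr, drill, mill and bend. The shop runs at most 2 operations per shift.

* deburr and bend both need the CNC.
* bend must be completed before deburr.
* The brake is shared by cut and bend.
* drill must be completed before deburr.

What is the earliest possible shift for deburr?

shift 2

Precedence pushes deburr to at least shift 2.
deburr at shift 2 is achievable: bend in shift 1; weld in shift 3; deburr in shift 2; drill in shift 1; cut in shift 2; mill in shift 3.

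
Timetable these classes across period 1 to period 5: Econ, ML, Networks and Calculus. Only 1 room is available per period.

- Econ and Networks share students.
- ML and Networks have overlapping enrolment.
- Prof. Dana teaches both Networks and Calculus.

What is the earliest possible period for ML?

period 1

ML at period 1 is achievable: Networks -> period 3; Calculus -> period 4; ML -> period 1; Econ -> period 2.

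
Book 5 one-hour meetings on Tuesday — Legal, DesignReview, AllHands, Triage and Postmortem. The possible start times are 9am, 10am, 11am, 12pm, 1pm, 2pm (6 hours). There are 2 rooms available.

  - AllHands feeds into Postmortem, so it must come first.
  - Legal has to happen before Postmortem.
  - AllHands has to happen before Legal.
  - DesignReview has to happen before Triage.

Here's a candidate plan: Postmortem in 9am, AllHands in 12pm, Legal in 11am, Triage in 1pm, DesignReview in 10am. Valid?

There are 2 rooms available — holds.
DesignReview has to happen before Triage — holds.
Legal has to happen before Postmortem — violated.
AllHands has to happen before Legal — violated.
AllHands feeds into Postmortem, so it must come first — violated.

Invalid. AllHands feeds into Postmortem, so it must come first.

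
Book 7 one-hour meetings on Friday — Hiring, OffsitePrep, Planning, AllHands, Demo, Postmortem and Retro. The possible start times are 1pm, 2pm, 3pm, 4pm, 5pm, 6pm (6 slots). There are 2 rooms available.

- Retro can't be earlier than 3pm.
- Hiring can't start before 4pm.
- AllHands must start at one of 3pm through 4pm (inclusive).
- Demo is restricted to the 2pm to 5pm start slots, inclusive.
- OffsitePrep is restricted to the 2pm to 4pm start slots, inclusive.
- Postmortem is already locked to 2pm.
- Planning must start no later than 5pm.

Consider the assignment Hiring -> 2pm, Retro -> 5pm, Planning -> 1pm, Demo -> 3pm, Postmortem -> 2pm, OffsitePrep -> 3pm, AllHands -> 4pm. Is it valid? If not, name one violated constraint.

Postmortem is already locked to 2pm — holds.
Hiring can't start before 4pm — violated.
OffsitePrep is restricted to the 2pm to 4pm start slots, inclusive — holds.
Planning must start no later than 5pm — holds.
AllHands must start at one of 3pm through 4pm (inclusive) — holds.
There are 2 rooms available — holds.
Demo is restricted to the 2pm to 5pm start slots, inclusive — holds.
Retro can't be earlier than 3pm — holds.

No — it violates: Hiring can't start before 4pm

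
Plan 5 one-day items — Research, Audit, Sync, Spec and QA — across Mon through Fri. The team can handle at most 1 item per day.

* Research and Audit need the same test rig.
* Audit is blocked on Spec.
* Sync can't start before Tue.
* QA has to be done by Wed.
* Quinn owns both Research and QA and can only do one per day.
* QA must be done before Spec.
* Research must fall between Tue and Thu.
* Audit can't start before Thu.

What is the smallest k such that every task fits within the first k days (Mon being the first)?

5

The precedence chain requires at least 3 distinct days.
With at most 1 per day and 5 tasks, at least 5 days are needed.
Audit can't be placed before Thu — that is day 4 counting from Mon — so the schedule must run through at least 4 days.
5 works (last occupied day: Fri): for example Spec in Wed; Audit in Thu; QA in Mon; Research in Tue; Sync in Fri.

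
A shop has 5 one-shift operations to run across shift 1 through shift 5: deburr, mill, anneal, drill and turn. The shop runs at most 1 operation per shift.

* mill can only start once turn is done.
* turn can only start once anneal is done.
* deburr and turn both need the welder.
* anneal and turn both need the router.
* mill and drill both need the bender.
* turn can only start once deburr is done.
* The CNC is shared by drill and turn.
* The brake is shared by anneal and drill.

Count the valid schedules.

10

Splitting on deburr: it can be shift 1 (4), shift 2 (4), shift 3 (2). Listing each branch's schedules as (mill, anneal, drill, turn) by shift number:
deburr=shift 1: (4,2,5,3) (5,2,3,4) (5,2,4,3) (5,3,2,4) — 4.
deburr=shift 2: (4,1,5,3) (5,1,3,4) (5,1,4,3) (5,3,1,4) — 4.
deburr=shift 3: (5,1,2,4) (5,2,1,4) — 2.
Summing: 4 + 4 + 2 = 10.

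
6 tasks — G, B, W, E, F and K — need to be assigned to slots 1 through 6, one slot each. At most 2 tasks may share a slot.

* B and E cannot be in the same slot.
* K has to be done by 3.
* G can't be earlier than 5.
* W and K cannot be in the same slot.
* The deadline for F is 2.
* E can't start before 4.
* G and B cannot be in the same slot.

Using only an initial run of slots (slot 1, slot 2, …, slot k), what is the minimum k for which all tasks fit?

With at most 2 per slot and 6 tasks, at least 3 slots are needed.
G can't be placed before 5, so the schedule must run through at least slot 5.
5 works (last occupied slot: 5): for example B -> 2, G -> 5, K -> 1, W -> 2, F -> 1, E -> 4.

5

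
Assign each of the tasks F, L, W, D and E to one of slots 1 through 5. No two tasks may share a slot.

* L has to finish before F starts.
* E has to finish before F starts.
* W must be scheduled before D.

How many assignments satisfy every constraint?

Splitting on F: it can be 3 (2), 4 (6), 5 (12). Listing each branch's schedules as (L, W, D, E):
F=3: (1,4,5,2) (2,4,5,1) — 2.
F=4: (1,2,5,3) (1,3,5,2) (2,1,5,3) (2,3,5,1) (3,1,5,2) (3,2,5,1) — 6.
F=5: (1,2,3,4) (1,2,4,3) (1,3,4,2) (2,1,3,4) (2,1,4,3) (2,3,4,1) (3,1,2,4) (3,1,4,2) (3,2,4,1) (4,1,2,3) (4,1,3,2) (4,2,3,1) — 12.
Summing: 2 + 6 + 12 = 20.

20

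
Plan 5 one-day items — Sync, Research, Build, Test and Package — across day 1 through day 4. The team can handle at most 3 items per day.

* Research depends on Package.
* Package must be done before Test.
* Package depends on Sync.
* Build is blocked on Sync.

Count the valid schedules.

Splitting on Sync: it can be day 1 (15), day 2 (2). Listing each branch's schedules as (Research, Build, Test, Package) by day number:
Sync=day 1: (3,2,3,2) (3,2,4,2) (3,3,3,2) (3,3,4,2) (3,4,3,2) (3,4,4,2) (4,2,3,2) (4,2,4,2) (4,2,4,3) (4,3,3,2) (4,3,4,2) (4,3,4,3) (4,4,3,2) (4,4,4,2) (4,4,4,3) — 15.
Sync=day 2: (4,3,4,3) (4,4,4,3) — 2.
Summing: 15 + 2 = 17.

17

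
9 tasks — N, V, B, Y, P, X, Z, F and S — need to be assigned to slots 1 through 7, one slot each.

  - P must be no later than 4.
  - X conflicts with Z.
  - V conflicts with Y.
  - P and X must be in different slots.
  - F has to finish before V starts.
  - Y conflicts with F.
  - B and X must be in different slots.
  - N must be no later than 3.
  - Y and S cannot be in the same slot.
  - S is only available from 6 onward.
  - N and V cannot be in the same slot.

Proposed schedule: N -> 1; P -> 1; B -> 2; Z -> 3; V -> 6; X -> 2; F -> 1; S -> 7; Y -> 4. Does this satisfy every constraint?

X conflicts with Z — holds.
P must be no later than 4 — holds.
P and X must be in different slots — holds.
N and V cannot be in the same slot — holds.
Y conflicts with F — holds.
S is only available from 6 onward — holds.
N must be no later than 3 — holds.
Y and S cannot be in the same slot — holds.
V conflicts with Y — holds.
F has to finish before V starts — holds.
B and X must be in different slots — violated.

Invalid. B and X must be in different slots.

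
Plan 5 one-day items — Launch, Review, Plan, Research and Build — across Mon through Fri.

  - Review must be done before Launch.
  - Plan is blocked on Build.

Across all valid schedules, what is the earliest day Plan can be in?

Tue

Precedence pushes Plan to at least Tue.
Plan at Tue is achievable: Plan -> Tue, Review -> Mon, Build -> Mon, Launch -> Tue, Research -> Mon.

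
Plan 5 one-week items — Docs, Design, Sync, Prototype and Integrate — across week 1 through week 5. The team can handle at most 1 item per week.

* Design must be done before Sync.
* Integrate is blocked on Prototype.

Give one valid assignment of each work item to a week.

Docs=week 5, Prototype=week 3, Design=week 1, Integrate=week 4, Sync=week 2

Checking: Design(week 1) before Sync(week 2); Prototype(week 3) before Integrate(week 4); max 1 per week (cap 1).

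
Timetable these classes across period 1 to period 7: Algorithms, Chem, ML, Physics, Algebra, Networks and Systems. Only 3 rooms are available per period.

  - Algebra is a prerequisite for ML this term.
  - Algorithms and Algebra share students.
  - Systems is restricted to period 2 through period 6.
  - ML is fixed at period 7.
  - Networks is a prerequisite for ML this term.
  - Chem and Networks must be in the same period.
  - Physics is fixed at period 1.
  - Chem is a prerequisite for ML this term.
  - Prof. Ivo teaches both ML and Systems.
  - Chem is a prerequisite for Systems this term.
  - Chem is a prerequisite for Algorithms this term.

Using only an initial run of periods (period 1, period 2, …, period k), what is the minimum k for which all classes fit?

The precedence chain requires at least 2 distinct periods.
With at most 3 per period and 7 classes, at least 3 periods are needed.
ML can't be placed before period 7, so the schedule must run through at least period 7.
7 works (last occupied period: period 7): for example Networks -> period 1, Physics -> period 1, Systems -> period 2, Algorithms -> period 2, Chem -> period 1, Algebra -> period 3, ML -> period 7.

7 periods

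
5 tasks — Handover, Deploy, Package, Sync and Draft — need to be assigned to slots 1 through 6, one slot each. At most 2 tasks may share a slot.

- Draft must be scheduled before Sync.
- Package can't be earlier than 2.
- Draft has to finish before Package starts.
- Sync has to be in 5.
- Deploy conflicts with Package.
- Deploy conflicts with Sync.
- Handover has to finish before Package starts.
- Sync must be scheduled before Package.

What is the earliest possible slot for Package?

6

Package is available from 2; precedence pushes Package to at least 6.
Package at 6 is achievable: Draft -> 1, Sync -> 5, Handover -> 1, Deploy -> 2, Package -> 6.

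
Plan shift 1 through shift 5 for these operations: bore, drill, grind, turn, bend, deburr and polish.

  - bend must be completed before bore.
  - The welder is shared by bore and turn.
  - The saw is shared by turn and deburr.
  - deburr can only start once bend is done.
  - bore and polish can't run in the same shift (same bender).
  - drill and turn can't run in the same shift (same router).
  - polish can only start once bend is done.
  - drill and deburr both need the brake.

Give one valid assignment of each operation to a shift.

turn in shift 3, grind in shift 1, bore in shift 2, bend in shift 1, deburr in shift 2, polish in shift 3, drill in shift 1

Checking: bend(shift 1) before polish(shift 3); bend(shift 1) before deburr(shift 2); bend(shift 1) before bore(shift 2); bore(shift 2) != turn(shift 3); drill(shift 1) != turn(shift 3); bore(shift 2) != polish(shift 3); drill(shift 1) != deburr(shift 2); turn(shift 3) != deburr(shift 2).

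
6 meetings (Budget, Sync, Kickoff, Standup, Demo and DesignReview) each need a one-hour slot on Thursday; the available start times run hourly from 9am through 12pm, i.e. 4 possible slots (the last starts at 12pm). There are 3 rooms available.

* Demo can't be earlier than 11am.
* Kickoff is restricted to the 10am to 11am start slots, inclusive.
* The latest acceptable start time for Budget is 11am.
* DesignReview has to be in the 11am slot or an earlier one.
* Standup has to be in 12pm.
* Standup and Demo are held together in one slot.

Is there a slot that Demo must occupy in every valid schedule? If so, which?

12pm

Demo is available from 11am; Demo must be in the same slot as Standup, which can't be before 12pm, so Demo is at least 12pm.
So Demo is pinned to 12pm.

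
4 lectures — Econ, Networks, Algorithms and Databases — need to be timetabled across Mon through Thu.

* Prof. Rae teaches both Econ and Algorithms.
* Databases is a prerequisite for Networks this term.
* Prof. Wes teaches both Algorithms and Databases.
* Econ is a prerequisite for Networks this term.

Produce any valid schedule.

Algorithms -> Tue; Econ -> Mon; Networks -> Tue; Databases -> Mon

Checking: Econ(Mon) before Networks(Tue); Databases(Mon) before Networks(Tue); Econ(Mon) != Algorithms(Tue); Algorithms(Tue) != Databases(Mon).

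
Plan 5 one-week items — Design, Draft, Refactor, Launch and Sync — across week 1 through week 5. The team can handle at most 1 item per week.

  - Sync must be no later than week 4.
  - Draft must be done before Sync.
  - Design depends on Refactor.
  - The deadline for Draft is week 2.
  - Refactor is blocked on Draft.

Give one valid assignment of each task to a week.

Sync -> week 2, Launch -> week 5, Refactor -> week 3, Draft -> week 1, Design -> week 4

Checking: Refactor(week 3) before Design(week 4); Draft(week 1) before Sync(week 2); Draft(week 1) before Refactor(week 3); Sync=week 2 in [week 1,week 4]; Draft=week 1 in [week 1,week 2]; max 1 per week (cap 1).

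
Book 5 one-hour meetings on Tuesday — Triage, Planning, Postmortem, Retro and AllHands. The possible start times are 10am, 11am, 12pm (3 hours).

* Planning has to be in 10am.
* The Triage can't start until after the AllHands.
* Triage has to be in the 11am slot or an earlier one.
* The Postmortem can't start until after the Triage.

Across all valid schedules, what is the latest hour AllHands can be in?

10am

Downstream work caps AllHands at 10am.
AllHands at 10am is achievable: AllHands -> 10am; Triage -> 11am; Retro -> 10am; Planning -> 10am; Postmortem -> 12pm.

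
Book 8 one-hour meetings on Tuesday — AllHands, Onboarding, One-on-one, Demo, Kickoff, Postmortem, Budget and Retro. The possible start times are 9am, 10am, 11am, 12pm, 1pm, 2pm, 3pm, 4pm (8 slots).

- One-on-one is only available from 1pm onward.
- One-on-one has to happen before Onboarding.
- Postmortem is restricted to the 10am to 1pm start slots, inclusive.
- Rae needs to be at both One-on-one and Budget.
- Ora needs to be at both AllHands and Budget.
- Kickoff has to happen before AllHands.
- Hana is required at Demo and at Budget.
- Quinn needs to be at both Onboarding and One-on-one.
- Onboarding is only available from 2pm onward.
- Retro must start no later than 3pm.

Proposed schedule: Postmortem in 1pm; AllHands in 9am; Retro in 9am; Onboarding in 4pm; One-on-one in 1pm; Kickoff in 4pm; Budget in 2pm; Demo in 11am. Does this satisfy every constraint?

No — it violates: Kickoff has to happen before AllHands

One-on-one is only available from 1pm onward — holds.
One-on-one has to happen before Onboarding — holds.
Kickoff has to happen before AllHands — violated.
Onboarding is only available from 2pm onward — holds.
Postmortem is restricted to the 10am to 1pm start slots, inclusive — holds.
Ora needs to be at both AllHands and Budget — holds.
Rae needs to be at both One-on-one and Budget — holds.
Quinn needs to be at both Onboarding and One-on-one — holds.
Retro must start no later than 3pm — holds.
Hana is required at Demo and at Budget — holds.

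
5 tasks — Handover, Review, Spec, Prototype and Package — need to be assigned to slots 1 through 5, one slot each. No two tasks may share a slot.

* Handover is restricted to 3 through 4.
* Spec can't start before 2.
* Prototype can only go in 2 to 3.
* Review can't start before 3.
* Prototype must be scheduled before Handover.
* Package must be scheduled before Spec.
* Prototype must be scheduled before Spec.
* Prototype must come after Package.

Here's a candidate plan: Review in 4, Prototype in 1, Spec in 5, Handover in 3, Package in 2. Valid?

No. Prototype must come after Package is not satisfied.

Spec can't start before 2 — holds.
Prototype can only go in 2 to 3 — violated.
Package must be scheduled before Spec — holds.
Prototype must be scheduled before Spec — holds.
Prototype must come after Package — violated.
Prototype must be scheduled before Handover — holds.
Review can't start before 3 — holds.
Handover is restricted to 3 through 4 — holds.
No two tasks may share a slot — holds.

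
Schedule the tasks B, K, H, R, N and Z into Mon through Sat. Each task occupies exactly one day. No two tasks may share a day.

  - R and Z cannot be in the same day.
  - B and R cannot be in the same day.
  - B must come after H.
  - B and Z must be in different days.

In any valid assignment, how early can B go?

Precedence pushes B to at least Tue.
B at Tue is achievable: H=Mon, N=Fri, B=Tue, Z=Sat, K=Wed, R=Thu.

Tue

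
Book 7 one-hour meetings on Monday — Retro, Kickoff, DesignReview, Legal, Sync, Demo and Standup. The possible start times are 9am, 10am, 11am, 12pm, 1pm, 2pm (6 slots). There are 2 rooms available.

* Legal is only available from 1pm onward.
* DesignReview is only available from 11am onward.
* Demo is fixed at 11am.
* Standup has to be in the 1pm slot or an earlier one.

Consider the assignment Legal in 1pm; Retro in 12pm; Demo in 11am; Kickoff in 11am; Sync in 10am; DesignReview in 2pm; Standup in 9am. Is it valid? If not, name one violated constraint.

Valid

Demo is fixed at 11am — holds.
There are 2 rooms available — holds.
Standup has to be in the 1pm slot or an earlier one — holds.
DesignReview is only available from 11am onward — holds.
Legal is only available from 1pm onward — holds.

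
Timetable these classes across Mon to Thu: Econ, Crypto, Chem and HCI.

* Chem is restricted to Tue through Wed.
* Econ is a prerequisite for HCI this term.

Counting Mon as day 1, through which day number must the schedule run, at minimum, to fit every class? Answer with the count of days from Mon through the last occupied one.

The precedence chain requires at least 2 distinct days.
2 works (last occupied day: Tue): for example Crypto -> Mon, Econ -> Mon, HCI -> Tue, Chem -> Tue.

2 days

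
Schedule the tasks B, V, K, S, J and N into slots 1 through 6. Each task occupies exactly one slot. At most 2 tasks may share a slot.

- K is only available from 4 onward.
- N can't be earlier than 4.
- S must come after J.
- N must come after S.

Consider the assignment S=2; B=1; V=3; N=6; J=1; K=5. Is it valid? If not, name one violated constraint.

K is only available from 4 onward — holds.
N must come after S — holds.
S must come after J — holds.
At most 2 tasks may share a slot — holds.
N can't be earlier than 4 — holds.

Yes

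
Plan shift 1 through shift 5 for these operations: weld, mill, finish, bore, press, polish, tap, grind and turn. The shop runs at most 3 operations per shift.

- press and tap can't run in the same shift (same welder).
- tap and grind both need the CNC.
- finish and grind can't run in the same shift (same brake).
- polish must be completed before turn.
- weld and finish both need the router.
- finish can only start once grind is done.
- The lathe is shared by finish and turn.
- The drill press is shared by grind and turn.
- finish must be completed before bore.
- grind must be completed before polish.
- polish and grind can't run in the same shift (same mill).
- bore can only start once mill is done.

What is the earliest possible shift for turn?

shift 3

Precedence pushes turn to at least shift 3.
turn at shift 3 is achievable: polish -> shift 2; mill -> shift 1; grind -> shift 1; finish -> shift 2; weld -> shift 1; bore -> shift 3; turn -> shift 3; tap -> shift 3; press -> shift 2.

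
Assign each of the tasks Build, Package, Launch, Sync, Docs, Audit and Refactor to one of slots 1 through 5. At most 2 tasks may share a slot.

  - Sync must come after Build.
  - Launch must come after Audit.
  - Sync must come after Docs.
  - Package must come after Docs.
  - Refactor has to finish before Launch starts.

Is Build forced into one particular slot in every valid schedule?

No

Build can be 1 (e.g. Audit=2; Sync=3; Launch=3; Refactor=2; Package=4; Docs=1; Build=1) or 2 (e.g. Docs -> 3, Sync -> 4, Package -> 4, Audit -> 1, Refactor -> 1, Launch -> 2, Build -> 2).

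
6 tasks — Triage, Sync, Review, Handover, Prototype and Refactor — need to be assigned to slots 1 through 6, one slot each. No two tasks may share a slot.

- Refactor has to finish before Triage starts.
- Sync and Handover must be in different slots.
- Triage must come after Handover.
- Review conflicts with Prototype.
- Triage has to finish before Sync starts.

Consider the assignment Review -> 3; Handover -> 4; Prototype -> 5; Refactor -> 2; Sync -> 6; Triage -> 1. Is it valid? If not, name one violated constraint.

Triage has to finish before Sync starts — holds.
No two tasks may share a slot — holds.
Triage must come after Handover — violated.
Sync and Handover must be in different slots — holds.
Review conflicts with Prototype — holds.
Refactor has to finish before Triage starts — violated.

No. Triage must come after Handover is not satisfied.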